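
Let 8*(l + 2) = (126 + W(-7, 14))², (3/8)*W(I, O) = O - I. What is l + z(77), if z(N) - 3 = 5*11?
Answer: 8393/2 ≈ 4196.5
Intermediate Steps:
W(I, O) = -8*I/3 + 8*O/3 (W(I, O) = 8*(O - I)/3 = -8*I/3 + 8*O/3)
l = 8277/2 (l = -2 + (126 + (-8/3*(-7) + (8/3)*14))²/8 = -2 + (126 + (56/3 + 112/3))²/8 = -2 + (126 + 56)²/8 = -2 + (⅛)*182² = -2 + (⅛)*33124 = -2 + 8281/2 = 8277/2 ≈ 4138.5)
z(N) = 58 (z(N) = 3 + 5*11 = 3 + 55 = 58)
l + z(77) = 8277/2 + 58 = 8393/2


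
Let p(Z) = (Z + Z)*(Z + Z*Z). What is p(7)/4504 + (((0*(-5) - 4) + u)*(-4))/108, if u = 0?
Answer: 4898/15201 ≈ 0.32222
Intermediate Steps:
p(Z) = 2*Z*(Z + Z²) (p(Z) = (2*Z)*(Z + Z²) = 2*Z*(Z + Z²))
p(7)/4504 + (((0*(-5) - 4) + u)*(-4))/108 = (2*7²*(1 + 7))/4504 + (((0*(-5) - 4) + 0)*(-4))/108 = (2*49*8)*(1/4504) + (((0 - 4) + 0)*(-4))*(1/108) = 784*(1/4504) + ((-4 + 0)*(-4))*(1/108) = 98/563 - 4*(-4)*(1/108) = 98/563 + 16*(1/108) = 98/563 + 4/27 = 4898/15201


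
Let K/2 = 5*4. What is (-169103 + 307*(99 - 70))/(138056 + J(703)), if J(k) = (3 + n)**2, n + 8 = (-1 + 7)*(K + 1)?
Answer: -17800/21793 ≈ -0.81678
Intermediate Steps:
K = 40 (K = 2*(5*4) = 2*20 = 40)
n = 238 (n = -8 + (-1 + 7)*(40 + 1) = -8 + 6*41 = -8 + 246 = 238)
J(k) = 58081 (J(k) = (3 + 238)**2 = 241**2 = 58081)
(-169103 + 307*(99 - 70))/(138056 + J(703)) = (-169103 + 307*(99 - 70))/(138056 + 58081) = (-169103 + 307*29)/196137 = (-169103 + 8903)*(1/196137) = -160200*1/196137 = -17800/21793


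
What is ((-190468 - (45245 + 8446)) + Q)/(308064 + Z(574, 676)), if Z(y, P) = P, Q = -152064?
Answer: -396223/308740 ≈ -1.2834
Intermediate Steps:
((-190468 - (45245 + 8446)) + Q)/(308064 + Z(574, 676)) = ((-190468 - (45245 + 8446)) - 152064)/(308064 + 676) = ((-190468 - 1*53691) - 152064)/308740 = ((-190468 - 53691) - 152064)*(1/308740) = (-244159 - 152064)*(1/308740) = -396223*1/308740 = -396223/308740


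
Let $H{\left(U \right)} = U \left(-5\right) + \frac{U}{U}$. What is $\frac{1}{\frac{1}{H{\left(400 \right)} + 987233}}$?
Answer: $985234$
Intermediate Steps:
$H{\left(U \right)} = 1 - 5 U$ ($H{\left(U \right)} = - 5 U + 1 = 1 - 5 U$)
$\frac{1}{\frac{1}{H{\left(400 \right)} + 987233}} = \frac{1}{\frac{1}{\left(1 - 2000\right) + 987233}} = \frac{1}{\frac{1}{-1999 + 987233}} = \frac{1}{\frac{1}{985234}} = 985234$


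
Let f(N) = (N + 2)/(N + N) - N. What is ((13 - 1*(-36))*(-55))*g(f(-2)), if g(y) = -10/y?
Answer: 13475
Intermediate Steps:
f(N) = -N + (2 + N)/(2*N) (f(N) = (2 + N)/((2*N)) - N = (2 + N)*(1/(2*N)) - N = (2 + N)/(2*N) - N = -N + (2 + N)/(2*N))
((13 - 1*(-36))*(-55))*g(f(-2)) = ((13 - 1*(-36))*(-55))*(-10/(1/2 + 1/(-2) - 1*(-2))) = ((13 + 36)*(-55))*(-10/(1/2 - 1/2 + 2)) = (49*(-55))*(-10/2) = -(-26950)/2 = -2695*(-5) = 13475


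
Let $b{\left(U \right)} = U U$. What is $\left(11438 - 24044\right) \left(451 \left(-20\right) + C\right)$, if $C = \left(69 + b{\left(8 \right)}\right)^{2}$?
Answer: $-109281414$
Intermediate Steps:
$b{\left(U \right)} = U^{2}$
$C = 17689$ ($C = \left(69 + 8^{2}\right)^{2} = \left(69 + 64\right)^{2} = 133^{2} = 17689$)
$\left(11438 - 24044\right) \left(451 \left(-20\right) + C\right) = \left(11438 - 24044\right) \left(451 \left(-20\right) + 17689\right) = - 12606 \left(-9020 + 17689\right) = \left(-12606\right) 8669 = -109281414$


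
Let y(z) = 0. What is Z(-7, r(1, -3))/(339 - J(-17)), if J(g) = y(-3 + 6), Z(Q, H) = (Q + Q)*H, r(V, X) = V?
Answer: -14/339 ≈ -0.041298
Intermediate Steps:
Z(Q, H) = 2*H*Q (Z(Q, H) = (2*Q)*H = 2*H*Q)
J(g) = 0
Z(-7, r(1, -3))/(339 - J(-17)) = (2*1*(-7))/(339 - 1*0) = -14/(339 + 0) = -14/339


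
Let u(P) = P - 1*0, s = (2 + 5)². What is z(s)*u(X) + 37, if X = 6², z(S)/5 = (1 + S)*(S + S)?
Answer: 882037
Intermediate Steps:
s = 49 (s = 7² = 49)
z(S) = 10*S*(1 + S) (z(S) = 5*((1 + S)*(S + S)) = 5*((1 + S)*(2*S)) = 5*(2*S*(1 + S)) = 10*S*(1 + S))
X = 36
u(P) = P (u(P) = P + 0 = P)
z(s)*u(X) + 37 = (10*49*(1 + 49))*36 + 37 = (10*49*50)*36 + 37 = 24500*36 + 37 = 882000 + 37 = 882037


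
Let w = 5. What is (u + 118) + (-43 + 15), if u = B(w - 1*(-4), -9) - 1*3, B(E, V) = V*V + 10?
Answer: 178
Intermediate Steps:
B(E, V) = 10 + V² (B(E, V) = V² + 10 = 10 + V²)
u = 88 (u = (10 + (-9)²) - 1*3 = (10 + 81) - 3 = 91 - 3 = 88)
(u + 118) + (-43 + 15) = (88 + 118) + (-43 + 15) = 206 - 28 = 178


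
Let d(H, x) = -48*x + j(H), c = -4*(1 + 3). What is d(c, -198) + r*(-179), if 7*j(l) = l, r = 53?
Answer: 103/7 ≈ 14.714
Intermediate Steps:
j(l) = l/7
c = -16 (c = -4*4 = -16)
d(H, x) = -48*x + H/7
d(c, -198) + r*(-179) = (-48*(-198) + (1/7)*(-16)) + 53*(-179) = (9504 - 16/7) - 9487 = 66512/7 - 9487 = 103/7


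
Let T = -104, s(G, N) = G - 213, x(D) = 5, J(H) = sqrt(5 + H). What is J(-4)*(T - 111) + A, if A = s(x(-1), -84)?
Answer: -423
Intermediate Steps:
s(G, N) = -213 + G
A = -208 (A = -213 + 5 = -208)
J(-4)*(T - 111) + A = sqrt(5 - 4)*(-104 - 111) - 208 = sqrt(1)*(-215) - 208 = 1*(-215) - 208 = -215 - 208 = -423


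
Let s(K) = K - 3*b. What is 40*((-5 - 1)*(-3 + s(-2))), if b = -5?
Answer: -2400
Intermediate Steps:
s(K) = 15 + K (s(K) = K - 3*(-5) = K + 15 = 15 + K)
40*((-5 - 1)*(-3 + s(-2))) = 40*((-5 - 1)*(-3 + (15 - 2))) = 40*(-6*(-3 + 13)) = 40*(-6*10) = 40*(-60) = -2400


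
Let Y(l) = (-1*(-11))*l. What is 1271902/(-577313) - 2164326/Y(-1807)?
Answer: 111291994544/1043204591 ≈ 106.68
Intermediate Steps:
Y(l) = 11*l
1271902/(-577313) - 2164326/Y(-1807) = 1271902/(-577313) - 2164326/(11*(-1807)) = 1271902*(-1/577313) - 2164326/(-19877) = -1271902/577313 - 2164326*(-1/19877) = -1271902/577313 + 2164326/19877 = 111291994544/1043204591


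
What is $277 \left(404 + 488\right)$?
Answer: $247084$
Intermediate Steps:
$277 \left(404 + 488\right) = 277 \cdot 892 = 247084$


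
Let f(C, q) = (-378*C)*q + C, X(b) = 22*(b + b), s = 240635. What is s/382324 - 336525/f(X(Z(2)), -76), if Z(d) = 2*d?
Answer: 272015532235/483286592624 ≈ 0.56285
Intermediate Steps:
X(b) = 44*b (X(b) = 22*(2*b) = 44*b)
f(C, q) = C - 378*C*q (f(C, q) = -378*C*q + C = C - 378*C*q)
s/382324 - 336525/f(X(Z(2)), -76) = 240635/382324 - 336525*1/(176*(1 - 378*(-76))) = 240635*(1/382324) - 336525*1/(176*(1 + 28728)) = 240635/382324 - 336525/(176*28729) = 240635/382324 - 336525/5056304 = 272015532235/483286592624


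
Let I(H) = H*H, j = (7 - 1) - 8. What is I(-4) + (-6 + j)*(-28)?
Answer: 240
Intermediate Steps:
j = -2 (j = 6 - 8 = -2)
I(H) = H²
I(-4) + (-6 + j)*(-28) = (-4)² + (-6 - 2)*(-28) = 16 - 8*(-28) = 16 + 224 = 240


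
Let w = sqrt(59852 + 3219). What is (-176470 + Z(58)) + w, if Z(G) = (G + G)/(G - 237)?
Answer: -31588246/179 + sqrt(63071) ≈ -1.7622e+5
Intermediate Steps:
Z(G) = 2*G/(-237 + G) (Z(G) = (2*G)/(-237 + G) = 2*G/(-237 + G))
w = sqrt(63071) ≈ 251.14
(-176470 + Z(58)) + w = (-176470 + 2*58/(-237 + 58)) + sqrt(63071) = (-176470 + 2*58/(-179)) + sqrt(63071) = (-176470 + 2*58*(-1/179)) + sqrt(63071) = (-176470 - 116/179) + sqrt(63071) = -31588246/179 + sqrt(63071)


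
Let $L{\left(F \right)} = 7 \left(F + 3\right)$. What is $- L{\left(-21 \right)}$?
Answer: $126$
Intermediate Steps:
$L{\left(F \right)} = 21 + 7 F$ ($L{\left(F \right)} = 7 \left(3 + F\right) = 21 + 7 F$)
$- L{\left(-21 \right)} = - (21 + 7 \left(-21\right)) = - (21 - 147) = \left(-1\right) \left(-126\right) = 126$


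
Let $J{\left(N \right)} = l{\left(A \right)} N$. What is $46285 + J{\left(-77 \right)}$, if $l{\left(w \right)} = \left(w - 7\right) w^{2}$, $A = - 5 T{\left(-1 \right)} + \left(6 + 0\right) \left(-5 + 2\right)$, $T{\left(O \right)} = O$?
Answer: $306545$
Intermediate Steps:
$A = -13$ ($A = \left(-5\right) \left(-1\right) + \left(6 + 0\right) \left(-5 + 2\right) = 5 + 6 \left(-3\right) = 5 - 18 = -13$)
$l{\left(w \right)} = w^{2} \left(-7 + w\right)$ ($l{\left(w \right)} = \left(-7 + w\right) w^{2} = w^{2} \left(-7 + w\right)$)
$J{\left(N \right)} = - 3380 N$ ($J{\left(N \right)} = \left(-13\right)^{2} \left(-7 - 13\right) N = 169 \left(-20\right) N = - 3380 N$)
$46285 + J{\left(-77 \right)} = 46285 - -260260 = 46285 + 260260 = 306545$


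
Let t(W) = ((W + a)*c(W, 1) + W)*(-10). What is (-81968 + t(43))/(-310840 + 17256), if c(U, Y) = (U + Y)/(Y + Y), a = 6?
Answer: 46589/146792 ≈ 0.31738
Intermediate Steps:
c(U, Y) = (U + Y)/(2*Y) (c(U, Y) = (U + Y)/((2*Y)) = (U + Y)*(1/(2*Y)) = (U + Y)/(2*Y))
t(W) = -10*W - 10*(½ + W/2)*(6 + W) (t(W) = ((W + 6)*((½)*(W + 1)/1) + W)*(-10) = ((6 + W)*((½)*1*(1 + W)) + W)*(-10) = ((6 + W)*(½ + W/2) + W)*(-10) = ((½ + W/2)*(6 + W) + W)*(-10) = (W + (½ + W/2)*(6 + W))*(-10) = -10*W - 10*(½ + W/2)*(6 + W))
(-81968 + t(43))/(-310840 + 17256) = (-81968 + (-30 - 45*43 - 5*43²))/(-310840 + 17256) = (-81968 + (-30 - 1935 - 5*1849))/(-293584) = (-81968 + (-30 - 1935 - 9245))*(-1/293584) = (-81968 - 11210)*(-1/293584) = -93178*(-1/293584) = 46589/146792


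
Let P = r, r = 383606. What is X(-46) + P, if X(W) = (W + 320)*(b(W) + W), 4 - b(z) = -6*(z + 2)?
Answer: 299762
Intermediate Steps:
b(z) = 16 + 6*z (b(z) = 4 - (-6)*(z + 2) = 4 - (-6)*(2 + z) = 4 - (-12 - 6*z) = 4 + (12 + 6*z) = 16 + 6*z)
X(W) = (16 + 7*W)*(320 + W) (X(W) = (W + 320)*((16 + 6*W) + W) = (320 + W)*(16 + 7*W) = (16 + 7*W)*(320 + W))
P = 383606
X(-46) + P = (5120 + 7*(-46)**2 + 2256*(-46)) + 383606 = (5120 + 7*2116 - 103776) + 383606 = (5120 + 14812 - 103776) + 383606 = -83844 + 383606 = 299762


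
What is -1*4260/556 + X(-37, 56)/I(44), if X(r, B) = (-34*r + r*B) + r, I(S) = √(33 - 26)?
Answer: -1065/139 - 851*√7/7 ≈ -329.31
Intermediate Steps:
I(S) = √7
X(r, B) = -33*r + B*r (X(r, B) = (-34*r + B*r) + r = -33*r + B*r)
-1*4260/556 + X(-37, 56)/I(44) = -1*4260/556 + (-37*(-33 + 56))/(√7) = -4260*1/556 + (-37*23)*(√7/7) = -1065/139 - 851*√7/7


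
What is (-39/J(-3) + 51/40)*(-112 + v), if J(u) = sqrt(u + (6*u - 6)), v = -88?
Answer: -255 - 2600*I*sqrt(3)/3 ≈ -255.0 - 1501.1*I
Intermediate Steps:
J(u) = sqrt(-6 + 7*u) (J(u) = sqrt(u + (-6 + 6*u)) = sqrt(-6 + 7*u))
(-39/J(-3) + 51/40)*(-112 + v) = (-39/sqrt(-6 + 7*(-3)) + 51/40)*(-112 - 88) = (-39/sqrt(-6 - 21) + 51*(1/40))*(-200) = (-39*(-I*sqrt(3)/9) + 51/40)*(-200) = (-(-13)*I*sqrt(3)/3 + 51/40)*(-200) = (13*I*sqrt(3)/3 + 51/40)*(-200) = (51/40 + 13*I*sqrt(3)/3)*(-200) = -255 - 2600*I*sqrt(3)/3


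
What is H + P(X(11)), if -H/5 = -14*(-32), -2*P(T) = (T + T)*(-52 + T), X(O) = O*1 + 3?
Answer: -1708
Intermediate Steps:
X(O) = 3 + O (X(O) = O + 3 = 3 + O)
P(T) = -T*(-52 + T) (P(T) = -(T + T)*(-52 + T)/2 = -2*T*(-52 + T)/2 = -T*(-52 + T))
H = -2240 (H = -(-70)*(-32) = -5*448 = -2240)
H + P(X(11)) = -2240 + (3 + 11)*(52 - (3 + 11)) = -2240 + 14*(52 - 1*14) = -2240 + 14*(52 - 14) = -2240 + 14*38 = -2240 + 532 = -1708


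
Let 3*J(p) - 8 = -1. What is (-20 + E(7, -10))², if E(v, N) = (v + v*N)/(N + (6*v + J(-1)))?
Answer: 5058001/10609 ≈ 476.77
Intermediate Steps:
J(p) = 7/3 (J(p) = 8/3 + (⅓)*(-1) = 8/3 - ⅓ = 7/3)
E(v, N) = (v + N*v)/(7/3 + N + 6*v) (E(v, N) = (v + v*N)/(N + (6*v + 7/3)) = (v + N*v)/(N + (7/3 + 6*v)) = (v + N*v)/(7/3 + N + 6*v))
(-20 + E(7, -10))² = (-20 + 3*7*(1 - 10)/(7 + 3*(-10) + 18*7))² = (-20 + 3*7*(-9)/(7 - 30 + 126))² = (-20 + 3*7*(-9)/103)² = (-20 + 3*7*(1/103)*(-9))² = (-20 - 189/103)² = (-2249/103)² = 5058001/10609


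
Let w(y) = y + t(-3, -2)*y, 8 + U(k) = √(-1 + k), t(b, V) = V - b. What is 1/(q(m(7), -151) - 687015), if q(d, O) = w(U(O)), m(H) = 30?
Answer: -687031/472011595569 - 4*I*√38/472011595569 ≈ -1.4555e-6 - 5.2239e-11*I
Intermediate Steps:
U(k) = -8 + √(-1 + k)
w(y) = 2*y (w(y) = y + (-2 - 1*(-3))*y = y + (-2 + 3)*y = y + 1*y = y + y = 2*y)
q(d, O) = -16 + 2*√(-1 + O) (q(d, O) = 2*(-8 + √(-1 + O)) = -16 + 2*√(-1 + O))
1/(q(m(7), -151) - 687015) = 1/((-16 + 2*√(-1 - 151)) - 687015) = 1/((-16 + 2*√(-152)) - 687015) = 1/((-16 + 2*(2*I*√38)) - 687015) = 1/((-16 + 4*I*√38) - 687015) = 1/(-687031 + 4*I*√38)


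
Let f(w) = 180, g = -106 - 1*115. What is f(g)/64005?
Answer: 12/4267 ≈ 0.0028123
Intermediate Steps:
g = -221 (g = -106 - 115 = -221)
f(g)/64005 = 180/64005 = 180*(1/64005) = 12/4267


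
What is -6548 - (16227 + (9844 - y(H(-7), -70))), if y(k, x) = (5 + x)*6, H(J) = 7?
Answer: -33009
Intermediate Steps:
y(k, x) = 30 + 6*x
-6548 - (16227 + (9844 - y(H(-7), -70))) = -6548 - (16227 + (9844 - (30 + 6*(-70)))) = -6548 - (16227 + (9844 - (30 - 420))) = -6548 - (16227 + (9844 - 1*(-390))) = -6548 - (16227 + (9844 + 390)) = -6548 - (16227 + 10234) = -6548 - 1*26461 = -6548 - 26461 = -33009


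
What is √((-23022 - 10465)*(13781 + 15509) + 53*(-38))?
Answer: 2*I*√245209061 ≈ 31318.0*I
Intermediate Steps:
√((-23022 - 10465)*(13781 + 15509) + 53*(-38)) = √(-33487*29290 - 2014) = √(-980834230 - 2014) = √(-980836244) = 2*I*√245209061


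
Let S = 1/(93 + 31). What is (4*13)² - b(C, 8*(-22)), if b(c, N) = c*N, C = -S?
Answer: 83780/31 ≈ 2702.6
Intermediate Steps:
S = 1/124 ≈ 0.0080645
C = -1/124 (C = -1*1/124 = -1/124 ≈ -0.0080645)
b(c, N) = N*c
(4*13)² - b(C, 8*(-22)) = (4*13)² - 8*(-22)*(-1)/124 = 52² - (-176)*(-1)/124 = 2704 - 1*44/31 = 2704 - 44/31 = 83780/31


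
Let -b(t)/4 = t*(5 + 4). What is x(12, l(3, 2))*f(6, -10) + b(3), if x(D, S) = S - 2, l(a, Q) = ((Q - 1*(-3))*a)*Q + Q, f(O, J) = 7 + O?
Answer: 282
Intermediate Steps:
l(a, Q) = Q + Q*a*(3 + Q) (l(a, Q) = ((Q + 3)*a)*Q + Q = ((3 + Q)*a)*Q + Q = (a*(3 + Q))*Q + Q = Q*a*(3 + Q) + Q = Q + Q*a*(3 + Q))
x(D, S) = -2 + S
b(t) = -36*t (b(t) = -4*t*(5 + 4) = -4*t*9 = -36*t)
x(12, l(3, 2))*f(6, -10) + b(3) = (-2 + 2*(1 + 3*3 + 2*3))*(7 + 6) - 36*3 = (-2 + 2*(1 + 9 + 6))*13 - 108 = (-2 + 2*16)*13 - 108 = (-2 + 32)*13 - 108 = 30*13 - 108 = 390 - 108 = 282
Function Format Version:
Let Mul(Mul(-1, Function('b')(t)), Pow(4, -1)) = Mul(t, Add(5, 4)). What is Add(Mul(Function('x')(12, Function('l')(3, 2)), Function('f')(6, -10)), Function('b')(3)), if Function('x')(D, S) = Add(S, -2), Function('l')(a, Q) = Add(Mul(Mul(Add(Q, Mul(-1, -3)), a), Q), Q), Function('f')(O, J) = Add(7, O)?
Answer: 282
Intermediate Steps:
Function('l')(a, Q) = Add(Q, Mul(Q, a, Add(3, Q))) (Function('l')(a, Q) = Add(Mul(Mul(Add(Q, 3), a), Q), Q) = Add(Mul(Mul(Add(3, Q), a), Q), Q) = Add(Mul(Mul(a, Add(3, Q)), Q), Q) = Add(Mul(Q, a, Add(3, Q)), Q) = Add(Q, Mul(Q, a, Add(3, Q))))
Function('x')(D, S) = Add(-2, S)
Function('b')(t) = Mul(-36, t) (Function('b')(t) = Mul(-4, Mul(t, Add(5, 4))) = Mul(-4, Mul(t, 9)) = Mul(-4, Mul(9, t)) = Mul(-36, t))
Add(Mul(Function('x')(12, Function('l')(3, 2)), Function('f')(6, -10)), Function('b')(3)) = Add(Mul(Add(-2, Mul(2, Add(1, Mul(3, 3), Mul(2, 3)))), Add(7, 6)), Mul(-36, 3)) = Add(Mul(Add(-2, Mul(2, Add(1, 9, 6))), 13), -108) = Add(Mul(Add(-2, Mul(2, 16)), 13), -108) = Add(Mul(Add(-2, 32), 13), -108) = Add(Mul(30, 13), -108) = Add(390, -108) = 282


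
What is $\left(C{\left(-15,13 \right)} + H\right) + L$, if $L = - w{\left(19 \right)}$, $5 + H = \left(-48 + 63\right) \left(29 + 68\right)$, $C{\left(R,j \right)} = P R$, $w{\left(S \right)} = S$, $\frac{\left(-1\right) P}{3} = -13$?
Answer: $846$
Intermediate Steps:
$P = 39$ ($P = \left(-3\right) \left(-13\right) = 39$)
$C{\left(R,j \right)} = 39 R$
$H = 1450$ ($H = -5 + \left(-48 + 63\right) \left(29 + 68\right) = -5 + 15 \cdot 97 = -5 + 1455 = 1450$)
$L = -19$ ($L = \left(-1\right) 19 = -19$)
$\left(C{\left(-15,13 \right)} + H\right) + L = \left(39 \left(-15\right) + 1450\right) - 19 = \left(-585 + 1450\right) - 19 = 865 - 19 = 846$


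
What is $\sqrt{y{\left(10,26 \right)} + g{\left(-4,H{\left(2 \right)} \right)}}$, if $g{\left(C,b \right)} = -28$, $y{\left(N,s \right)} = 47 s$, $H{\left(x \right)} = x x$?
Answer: $\sqrt{1194} \approx 34.554$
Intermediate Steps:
$H{\left(x \right)} = x^{2}$
$\sqrt{y{\left(10,26 \right)} + g{\left(-4,H{\left(2 \right)} \right)}} = \sqrt{47 \cdot 26 - 28} = \sqrt{1222 - 28} = \sqrt{1194}$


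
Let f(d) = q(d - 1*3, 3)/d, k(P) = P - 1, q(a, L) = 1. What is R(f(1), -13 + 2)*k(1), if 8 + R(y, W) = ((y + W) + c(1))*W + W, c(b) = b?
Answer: 0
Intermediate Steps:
k(P) = -1 + P
f(d) = 1/d
R(y, W) = -8 + W + W*(1 + W + y) (R(y, W) = -8 + (((y + W) + 1)*W + W) = -8 + (((W + y) + 1)*W + W) = -8 + ((1 + W + y)*W + W) = -8 + (W*(1 + W + y) + W) = -8 + (W + W*(1 + W + y)) = -8 + W + W*(1 + W + y))
R(f(1), -13 + 2)*k(1) = (-8 + (-13 + 2)**2 + 2*(-13 + 2) + (-13 + 2)/1)*(-1 + 1) = (-8 + (-11)**2 + 2*(-11) - 11*1)*0 = (-8 + 121 - 22 - 11)*0 = 80*0 = 0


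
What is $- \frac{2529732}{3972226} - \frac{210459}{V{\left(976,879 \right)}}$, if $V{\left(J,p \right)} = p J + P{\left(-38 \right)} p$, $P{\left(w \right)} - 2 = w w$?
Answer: $- \frac{1036938882725}{1409437145998} \approx -0.73571$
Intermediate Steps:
$P{\left(w \right)} = 2 + w^{2}$ ($P{\left(w \right)} = 2 + w w = 2 + w^{2}$)
$V{\left(J,p \right)} = 1446 p + J p$ ($V{\left(J,p \right)} = p J + \left(2 + \left(-38\right)^{2}\right) p = J p + \left(2 + 1444\right) p = J p + 1446 p = 1446 p + J p$)
$- \frac{2529732}{3972226} - \frac{210459}{V{\left(976,879 \right)}} = - \frac{2529732}{3972226} - \frac{210459}{879 \left(1446 + 976\right)} = \left(-2529732\right) \frac{1}{3972226} - \frac{210459}{879 \cdot 2422} = - \frac{1264866}{1986113} - \frac{210459}{2128938} = - \frac{1264866}{1986113} - \frac{70153}{709646} = - \frac{1036938882725}{1409437145998}$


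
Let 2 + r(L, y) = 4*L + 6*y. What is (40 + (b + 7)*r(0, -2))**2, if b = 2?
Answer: 7396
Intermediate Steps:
r(L, y) = -2 + 4*L + 6*y (r(L, y) = -2 + (4*L + 6*y) = -2 + 4*L + 6*y)
(40 + (b + 7)*r(0, -2))**2 = (40 + (2 + 7)*(-2 + 4*0 + 6*(-2)))**2 = (40 + 9*(-2 + 0 - 12))**2 = (40 + 9*(-14))**2 = (40 - 126)**2 = (-86)**2 = 7396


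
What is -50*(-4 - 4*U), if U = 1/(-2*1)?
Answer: 100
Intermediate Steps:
U = -½ (U = -½*1 = -½ ≈ -0.50000)
-50*(-4 - 4*U) = -50*(-4 - 4*(-½)) = -50*(-4 + 2) = -50*(-2) = 100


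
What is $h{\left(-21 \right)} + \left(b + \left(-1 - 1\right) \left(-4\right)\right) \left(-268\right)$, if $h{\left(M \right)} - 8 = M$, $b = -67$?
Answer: $15799$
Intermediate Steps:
$h{\left(M \right)} = 8 + M$
$h{\left(-21 \right)} + \left(b + \left(-1 - 1\right) \left(-4\right)\right) \left(-268\right) = \left(8 - 21\right) + \left(-67 + \left(-1 - 1\right) \left(-4\right)\right) \left(-268\right) = -13 + \left(-67 - -8\right) \left(-268\right) = -13 + \left(-67 + 8\right) \left(-268\right) = -13 - -15812 = -13 + 15812 = 15799$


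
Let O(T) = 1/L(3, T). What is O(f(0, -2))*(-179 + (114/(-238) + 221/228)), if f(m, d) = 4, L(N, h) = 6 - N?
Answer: -4843325/81396 ≈ -59.503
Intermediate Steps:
O(T) = 1/3 (O(T) = 1/(6 - 1*3) = 1/(6 - 3) = 1/3)
O(f(0, -2))*(-179 + (114/(-238) + 221/228)) = (-179 + (114/(-238) + 221/228))/3 = (-179 + (114*(-1/238) + 221*(1/228)))/3 = (-179 + (-57/119 + 221/228))/3 = (-179 + 13303/27132)/3 = (1/3)*(-4843325/27132) = -4843325/81396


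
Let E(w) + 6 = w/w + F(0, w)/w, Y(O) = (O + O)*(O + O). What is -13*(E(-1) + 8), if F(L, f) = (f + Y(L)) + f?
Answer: -65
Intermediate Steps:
Y(O) = 4*O² (Y(O) = (2*O)*(2*O) = 4*O²)
F(L, f) = 2*f + 4*L² (F(L, f) = (f + 4*L²) + f = 2*f + 4*L²)
E(w) = -3 (E(w) = -6 + (w/w + (2*w + 4*0²)/w) = -6 + (1 + (2*w + 4*0)/w) = -6 + (1 + (2*w + 0)/w) = -6 + (1 + (2*w)/w) = -6 + (1 + 2) = -6 + 3 = -3)
-13*(E(-1) + 8) = -13*(-3 + 8) = -13*5 = -65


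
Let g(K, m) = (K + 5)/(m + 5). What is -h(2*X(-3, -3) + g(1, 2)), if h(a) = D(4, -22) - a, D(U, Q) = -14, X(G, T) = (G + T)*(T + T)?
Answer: 608/7 ≈ 86.857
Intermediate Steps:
g(K, m) = (5 + K)/(5 + m)
X(G, T) = 2*T*(G + T) (X(G, T) = (G + T)*(2*T) = 2*T*(G + T))
h(a) = -14 - a
-h(2*X(-3, -3) + g(1, 2)) = -(-14 - (2*(2*(-3)*(-3 - 3)) + (5 + 1)/(5 + 2))) = -(-14 - (2*(2*(-3)*(-6)) + 6/7)) = -(-14 - (2*36 + (⅐)*6)) = -(-14 - (72 + 6/7)) = -(-14 - 1*510/7) = -(-14 - 510/7) = -1*(-608/7) = 608/7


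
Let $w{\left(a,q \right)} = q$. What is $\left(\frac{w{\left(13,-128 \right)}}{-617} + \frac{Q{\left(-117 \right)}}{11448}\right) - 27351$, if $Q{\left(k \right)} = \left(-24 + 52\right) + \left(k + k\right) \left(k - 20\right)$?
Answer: $- \frac{96585114305}{3531708} \approx -27348.0$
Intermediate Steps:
$Q{\left(k \right)} = 28 + 2 k \left(-20 + k\right)$
$\left(\frac{w{\left(13,-128 \right)}}{-617} + \frac{Q{\left(-117 \right)}}{11448}\right) - 27351 = \left(- \frac{128}{-617} + \frac{28 - -4680 + 2 \left(-117\right)^{2}}{11448}\right) - 27351 = \left(\left(-128\right) \left(- \frac{1}{617}\right) + \left(28 + 4680 + 2 \cdot 13689\right) \frac{1}{11448}\right) - 27351 = \left(\frac{128}{617} + \left(28 + 4680 + 27378\right) \frac{1}{11448}\right) - 27351 = \left(\frac{128}{617} + 32086 \cdot \frac{1}{11448}\right) - 27351 = \left(\frac{128}{617} + \frac{16043}{5724}\right) - 27351 = \frac{10631203}{3531708} - 27351 = - \frac{96585114305}{3531708}$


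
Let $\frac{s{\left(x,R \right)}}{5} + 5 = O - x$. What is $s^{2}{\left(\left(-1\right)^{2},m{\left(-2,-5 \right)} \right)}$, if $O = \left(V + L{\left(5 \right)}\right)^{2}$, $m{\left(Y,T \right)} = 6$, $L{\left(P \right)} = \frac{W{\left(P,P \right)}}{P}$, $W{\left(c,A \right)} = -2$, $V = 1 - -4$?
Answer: $\frac{143641}{25} \approx 5745.6$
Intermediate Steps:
$V = 5$ ($V = 1 + 4 = 5$)
$L{\left(P \right)} = - \frac{2}{P}$
$O = \frac{529}{25}$ ($O = \left(5 - \frac{2}{5}\right)^{2} = \left(\frac{23}{5}\right)^{2} = \frac{529}{25} \approx 21.16$)
$s{\left(x,R \right)} = \frac{404}{5} - 5 x$ ($s{\left(x,R \right)} = -25 + 5 \left(\frac{529}{25} - x\right) = -25 - \left(- \frac{529}{5} + 5 x\right) = \frac{404}{5} - 5 x$)
$s^{2}{\left(\left(-1\right)^{2},m{\left(-2,-5 \right)} \right)} = \left(\frac{404}{5} - 5 \left(-1\right)^{2}\right)^{2} = \left(\frac{404}{5} - 5\right)^{2} = \left(\frac{379}{5}\right)^{2} = \frac{143641}{25}$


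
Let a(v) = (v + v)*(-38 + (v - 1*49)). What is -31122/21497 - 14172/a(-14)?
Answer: -14023875/2171197 ≈ -6.4591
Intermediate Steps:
a(v) = 2*v*(-87 + v) (a(v) = (2*v)*(-38 + (v - 49)) = (2*v)*(-38 + (-49 + v)) = (2*v)*(-87 + v) = 2*v*(-87 + v))
-31122/21497 - 14172/a(-14) = -31122/21497 - 14172*(-1/(28*(-87 - 14))) = -31122*1/21497 - 14172/(2*(-14)*(-101)) = -4446/3071 - 14172/2828 = -4446/3071 - 14172*1/2828 = -4446/3071 - 3543/707 = -14023875/2171197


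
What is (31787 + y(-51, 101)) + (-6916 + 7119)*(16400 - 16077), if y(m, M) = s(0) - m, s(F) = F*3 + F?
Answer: 97407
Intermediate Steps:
s(F) = 4*F (s(F) = 3*F + F = 4*F)
y(m, M) = -m (y(m, M) = 4*0 - m = 0 - m = -m)
(31787 + y(-51, 101)) + (-6916 + 7119)*(16400 - 16077) = (31787 - 1*(-51)) + (-6916 + 7119)*(16400 - 16077) = (31787 + 51) + 203*323 = 31838 + 65569 = 97407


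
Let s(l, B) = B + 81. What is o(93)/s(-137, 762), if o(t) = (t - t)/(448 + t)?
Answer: 0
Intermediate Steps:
s(l, B) = 81 + B
o(t) = 0 (o(t) = 0/(448 + t) = 0)
o(93)/s(-137, 762) = 0/(81 + 762) = 0/843 = 0*(1/843) = 0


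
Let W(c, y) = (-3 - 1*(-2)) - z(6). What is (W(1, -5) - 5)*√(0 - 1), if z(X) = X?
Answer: -12*I ≈ -12.0*I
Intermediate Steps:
W(c, y) = -7 (W(c, y) = (-3 - 1*(-2)) - 1*6 = (-3 + 2) - 6 = -1 - 6 = -7)
(W(1, -5) - 5)*√(0 - 1) = (-7 - 5)*√(0 - 1) = -12*I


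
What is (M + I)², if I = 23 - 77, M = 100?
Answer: 2116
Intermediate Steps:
I = -54
(M + I)² = (100 - 54)² = 46² = 2116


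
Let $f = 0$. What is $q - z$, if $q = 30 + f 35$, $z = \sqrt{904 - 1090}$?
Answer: $30 - i \sqrt{186} \approx 30.0 - 13.638 i$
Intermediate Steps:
$z = i \sqrt{186}$ ($z = \sqrt{-186} = i \sqrt{186} \approx 13.638 i$)
$q = 30$ ($q = 30 + 0 \cdot 35 = 30 + 0 = 30$)
$q - z = 30 - i \sqrt{186}$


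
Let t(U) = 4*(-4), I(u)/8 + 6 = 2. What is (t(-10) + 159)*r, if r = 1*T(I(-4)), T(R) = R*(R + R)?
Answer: 292864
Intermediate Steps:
I(u) = -32 (I(u) = -48 + 8*2 = -48 + 16 = -32)
T(R) = 2*R² (T(R) = R*(2*R) = 2*R²)
t(U) = -16
r = 2048 (r = 1*(2*(-32)²) = 1*(2*1024) = 1*2048 = 2048)
(t(-10) + 159)*r = (-16 + 159)*2048 = 143*2048 = 292864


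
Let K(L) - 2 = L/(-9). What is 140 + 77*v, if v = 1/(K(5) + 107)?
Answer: 137333/976 ≈ 140.71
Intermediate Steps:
K(L) = 2 - L/9 (K(L) = 2 + L/(-9) = 2 + L*(-⅑) = 2 - L/9)
v = 9/976 (v = 1/((2 - ⅑*5) + 107) = 1/((2 - 5/9) + 107) = 1/(13/9 + 107) = 1/(976/9) = 9/976 ≈ 0.0092213)
140 + 77*v = 140 + 77*(9/976) = 140 + 693/976 = 137333/976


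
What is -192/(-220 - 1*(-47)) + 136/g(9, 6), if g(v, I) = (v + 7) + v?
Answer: 28328/4325 ≈ 6.5498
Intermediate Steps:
g(v, I) = 7 + 2*v (g(v, I) = (7 + v) + v = 7 + 2*v)
-192/(-220 - 1*(-47)) + 136/g(9, 6) = -192/(-220 - 1*(-47)) + 136/(7 + 2*9) = -192/(-220 + 47) + 136/(7 + 18) = -192/(-173) + 136/25 = -192*(-1/173) + 136*(1/25) = 192/173 + 136/25 = 28328/4325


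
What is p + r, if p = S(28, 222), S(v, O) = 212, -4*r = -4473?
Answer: 5321/4 ≈ 1330.3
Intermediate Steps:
r = 4473/4 (r = -¼*(-4473) = 4473/4 ≈ 1118.3)
p = 212
p + r = 212 + 4473/4 = 5321/4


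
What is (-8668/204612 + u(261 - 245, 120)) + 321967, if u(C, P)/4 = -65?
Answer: 16456276004/51153 ≈ 3.2171e+5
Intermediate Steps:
u(C, P) = -260 (u(C, P) = 4*(-65) = -260)
(-8668/204612 + u(261 - 245, 120)) + 321967 = (-8668/204612 - 260) + 321967 = (-8668*1/204612 - 260) + 321967 = (-2167/51153 - 260) + 321967 = -13301947/51153 + 321967 = 16456276004/51153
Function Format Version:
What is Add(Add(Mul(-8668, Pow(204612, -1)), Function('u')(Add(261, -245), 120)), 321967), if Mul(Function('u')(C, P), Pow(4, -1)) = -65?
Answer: Rational(16456276004, 51153) ≈ 3.2171e+5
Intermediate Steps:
Function('u')(C, P) = -260 (Function('u')(C, P) = Mul(4, -65) = -260)
Add(Add(Mul(-8668, Pow(204612, -1)), Function('u')(Add(261, -245), 120)), 321967) = Add(Add(Mul(-8668, Pow(204612, -1)), -260), 321967) = Add(Add(Mul(-8668, Rational(1, 204612)), -260), 321967) = Add(Add(Rational(-2167, 51153), -260), 321967) = Add(Rational(-13301947, 51153), 321967) = Rational(16456276004, 51153)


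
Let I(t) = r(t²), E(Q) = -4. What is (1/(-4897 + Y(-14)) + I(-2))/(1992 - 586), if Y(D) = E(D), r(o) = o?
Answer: 19603/6890806 ≈ 0.0028448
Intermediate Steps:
I(t) = t²
Y(D) = -4
(1/(-4897 + Y(-14)) + I(-2))/(1992 - 586) = (1/(-4897 - 4) + (-2)²)/(1992 - 586) = (1/(-4901) + 4)/1406 = (-1/4901 + 4)*(1/1406) = (19603/4901)*(1/1406) = 19603/6890806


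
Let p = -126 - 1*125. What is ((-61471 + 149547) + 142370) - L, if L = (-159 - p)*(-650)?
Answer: 290246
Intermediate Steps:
p = -251 (p = -126 - 125 = -251)
L = -59800 (L = (-159 - 1*(-251))*(-650) = (-159 + 251)*(-650) = 92*(-650) = -59800)
((-61471 + 149547) + 142370) - L = ((-61471 + 149547) + 142370) - 1*(-59800) = (88076 + 142370) + 59800 = 230446 + 59800 = 290246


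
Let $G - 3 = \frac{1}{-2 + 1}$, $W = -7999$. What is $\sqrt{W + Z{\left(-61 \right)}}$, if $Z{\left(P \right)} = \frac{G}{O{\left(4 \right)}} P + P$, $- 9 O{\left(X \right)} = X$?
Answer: $\frac{i \sqrt{31142}}{2} \approx 88.235 i$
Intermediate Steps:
$O{\left(X \right)} = - \frac{X}{9}$
$G = 2$ ($G = 3 + \frac{1}{-2 + 1} = 3 + \frac{1}{-1} = 3 - 1 = 2$)
$Z{\left(P \right)} = - \frac{7 P}{2}$ ($Z{\left(P \right)} = \frac{2}{\left(- \frac{1}{9}\right) 4} P + P = \frac{2}{- \frac{4}{9}} P + P = 2 \left(- \frac{9}{4}\right) P + P = - \frac{9 P}{2} + P = - \frac{7 P}{2}$)
$\sqrt{W + Z{\left(-61 \right)}} = \sqrt{-7999 - - \frac{427}{2}} = \sqrt{-7999 + \frac{427}{2}} = \sqrt{- \frac{15571}{2}} = \frac{i \sqrt{31142}}{2}$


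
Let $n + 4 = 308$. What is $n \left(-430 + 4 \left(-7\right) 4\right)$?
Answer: $-164768$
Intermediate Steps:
$n = 304$ ($n = -4 + 308 = 304$)
$n \left(-430 + 4 \left(-7\right) 4\right) = 304 \left(-430 + 4 \left(-7\right) 4\right) = 304 \left(-430 - 112\right) = 304 \left(-542\right) = -164768$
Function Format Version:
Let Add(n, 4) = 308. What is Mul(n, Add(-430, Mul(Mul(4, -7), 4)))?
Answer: -164768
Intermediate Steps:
n = 304 (n = Add(-4, 308) = 304)
Mul(n, Add(-430, Mul(Mul(4, -7), 4))) = Mul(304, Add(-430, Mul(Mul(4, -7), 4))) = Mul(304, Add(-430, Mul(-28, 4))) = Mul(304, Add(-430, -112)) = Mul(304, -542) = -164768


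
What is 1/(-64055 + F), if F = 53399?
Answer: -1/10656 ≈ -9.3844e-5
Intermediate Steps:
1/(-64055 + F) = 1/(-64055 + 53399) = 1/(-10656) = -1/10656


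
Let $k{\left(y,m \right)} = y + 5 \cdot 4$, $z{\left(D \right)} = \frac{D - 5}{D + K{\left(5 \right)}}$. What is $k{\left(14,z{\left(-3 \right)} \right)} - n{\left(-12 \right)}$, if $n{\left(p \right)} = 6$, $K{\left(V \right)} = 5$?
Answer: $28$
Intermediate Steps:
$z{\left(D \right)} = \frac{-5 + D}{5 + D}$ ($z{\left(D \right)} = \frac{D - 5}{D + 5} = \frac{-5 + D}{5 + D}$)
$k{\left(y,m \right)} = 20 + y$ ($k{\left(y,m \right)} = y + 20 = 20 + y$)
$k{\left(14,z{\left(-3 \right)} \right)} - n{\left(-12 \right)} = \left(20 + 14\right) - 6 = 34 - 6 = 28$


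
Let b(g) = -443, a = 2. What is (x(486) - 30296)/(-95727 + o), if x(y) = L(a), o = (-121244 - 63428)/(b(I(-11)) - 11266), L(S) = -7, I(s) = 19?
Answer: 27293679/86206367 ≈ 0.31661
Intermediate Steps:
o = 184672/11709 (o = (-121244 - 63428)/(-443 - 11266) = -184672/(-11709) = -184672*(-1/11709) = 184672/11709 ≈ 15.772)
x(y) = -7
(x(486) - 30296)/(-95727 + o) = (-7 - 30296)/(-95727 + 184672/11709) = -30303/(-1120682771/11709) = -30303*(-11709/1120682771) = 27293679/86206367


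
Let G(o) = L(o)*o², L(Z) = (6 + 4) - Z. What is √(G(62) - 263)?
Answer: 9*I*√2471 ≈ 447.38*I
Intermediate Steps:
L(Z) = 10 - Z
G(o) = o²*(10 - o) (G(o) = (10 - o)*o² = o²*(10 - o))
√(G(62) - 263) = √(62²*(10 - 1*62) - 263) = √(3844*(10 - 62) - 263) = √(3844*(-52) - 263) = √(-199888 - 263) = √(-200151) = 9*I*√2471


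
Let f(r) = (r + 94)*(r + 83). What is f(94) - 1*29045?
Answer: 4231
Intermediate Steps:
f(r) = (83 + r)*(94 + r) (f(r) = (94 + r)*(83 + r) = (83 + r)*(94 + r))
f(94) - 1*29045 = (7802 + 94² + 177*94) - 1*29045 = (7802 + 8836 + 16638) - 29045 = 33276 - 29045 = 4231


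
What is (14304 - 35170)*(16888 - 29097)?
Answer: 254752994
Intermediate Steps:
(14304 - 35170)*(16888 - 29097) = -20866*(-12209) = 254752994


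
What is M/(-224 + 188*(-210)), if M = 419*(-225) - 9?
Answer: 23571/9926 ≈ 2.3747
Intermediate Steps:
M = -94284 (M = -94275 - 9 = -94284)
M/(-224 + 188*(-210)) = -94284/(-224 + 188*(-210)) = -94284/(-224 - 39480) = -94284/(-39704) = -94284*(-1/39704) = 23571/9926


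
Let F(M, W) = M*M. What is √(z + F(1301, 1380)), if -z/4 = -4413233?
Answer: √19345533 ≈ 4398.4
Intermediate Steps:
z = 17652932 (z = -4*(-4413233) = 17652932)
F(M, W) = M²
√(z + F(1301, 1380)) = √(17652932 + 1301²) = √(17652932 + 1692601) = √19345533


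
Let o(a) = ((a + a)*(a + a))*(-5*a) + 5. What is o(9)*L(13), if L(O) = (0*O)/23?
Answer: 0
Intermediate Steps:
o(a) = 5 - 20*a³ (o(a) = ((2*a)*(2*a))*(-5*a) + 5 = (4*a²)*(-5*a) + 5 = -20*a³ + 5 = 5 - 20*a³)
L(O) = 0 (L(O) = 0*(1/23) = 0)
o(9)*L(13) = (5 - 20*9³)*0 = (5 - 20*729)*0 = (5 - 14580)*0 = -14575*0 = 0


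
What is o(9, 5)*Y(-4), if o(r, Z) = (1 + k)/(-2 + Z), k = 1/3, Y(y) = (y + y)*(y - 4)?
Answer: 256/9 ≈ 28.444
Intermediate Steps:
Y(y) = 2*y*(-4 + y) (Y(y) = (2*y)*(-4 + y) = 2*y*(-4 + y))
k = ⅓ ≈ 0.33333
o(r, Z) = 4/(3*(-2 + Z)) (o(r, Z) = (1 + ⅓)/(-2 + Z) = 4/(3*(-2 + Z)))
o(9, 5)*Y(-4) = (4/(3*(-2 + 5)))*(2*(-4)*(-4 - 4)) = ((4/3)/3)*(2*(-4)*(-8)) = ((4/3)*(⅓))*64 = (4/9)*64 = 256/9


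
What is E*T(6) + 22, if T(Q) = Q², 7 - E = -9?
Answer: 598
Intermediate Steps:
E = 16 (E = 7 - 1*(-9) = 7 + 9 = 16)
E*T(6) + 22 = 16*6² + 22 = 16*36 + 22 = 576 + 22 = 598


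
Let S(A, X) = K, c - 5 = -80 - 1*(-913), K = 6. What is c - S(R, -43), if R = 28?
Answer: 832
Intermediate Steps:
c = 838 (c = 5 + (-80 - 1*(-913)) = 5 + (-80 + 913) = 5 + 833 = 838)
S(A, X) = 6
c - S(R, -43) = 838 - 1*6 = 838 - 6 = 832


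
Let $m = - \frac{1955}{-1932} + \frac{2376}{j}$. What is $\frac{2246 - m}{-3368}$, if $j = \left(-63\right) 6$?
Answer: $- \frac{189107}{282912} \approx -0.66843$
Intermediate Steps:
$j = -378$
$m = - \frac{443}{84}$ ($m = - \frac{1955}{-1932} + \frac{2376}{-378} = \left(-1955\right) \left(- \frac{1}{1932}\right) + 2376 \left(- \frac{1}{378}\right) = \frac{85}{84} - \frac{44}{7} = - \frac{443}{84} \approx -5.2738$)
$\frac{2246 - m}{-3368} = \frac{2246 - - \frac{443}{84}}{-3368} = \left(2246 + \frac{443}{84}\right) \left(- \frac{1}{3368}\right) = \frac{189107}{84} \left(- \frac{1}{3368}\right) = - \frac{189107}{282912}$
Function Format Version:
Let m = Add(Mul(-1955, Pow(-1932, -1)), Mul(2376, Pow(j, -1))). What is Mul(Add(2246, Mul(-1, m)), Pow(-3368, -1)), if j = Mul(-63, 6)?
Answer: Rational(-189107, 282912) ≈ -0.66843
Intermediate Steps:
j = -378
m = Rational(-443, 84) (m = Add(Mul(-1955, Pow(-1932, -1)), Mul(2376, Pow(-378, -1))) = Add(Mul(-1955, Rational(-1, 1932)), Mul(2376, Rational(-1, 378))) = Add(Rational(85, 84), Rational(-44, 7)) = Rational(-443, 84) ≈ -5.2738)
Mul(Add(2246, Mul(-1, m)), Pow(-3368, -1)) = Mul(Add(2246, Mul(-1, Rational(-443, 84))), Pow(-3368, -1)) = Mul(Add(2246, Rational(443, 84)), Rational(-1, 3368)) = Mul(Rational(189107, 84), Rational(-1, 3368)) = Rational(-189107, 282912)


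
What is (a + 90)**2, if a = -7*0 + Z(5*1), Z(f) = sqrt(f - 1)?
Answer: 8464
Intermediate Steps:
Z(f) = sqrt(-1 + f)
a = 2 (a = -7*0 + sqrt(-1 + 5*1) = 0 + sqrt(-1 + 5) = 0 + sqrt(4) = 0 + 2 = 2)
(a + 90)**2 = (2 + 90)**2 = 92**2 = 8464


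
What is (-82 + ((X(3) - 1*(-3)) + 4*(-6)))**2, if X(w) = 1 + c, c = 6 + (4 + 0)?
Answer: 8464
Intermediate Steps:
c = 10 (c = 6 + 4 = 10)
X(w) = 11 (X(w) = 1 + 10 = 11)
(-82 + ((X(3) - 1*(-3)) + 4*(-6)))**2 = (-82 + ((11 - 1*(-3)) + 4*(-6)))**2 = (-82 + ((11 + 3) - 24))**2 = (-82 + (14 - 24))**2 = (-82 - 10)**2 = (-92)**2 = 8464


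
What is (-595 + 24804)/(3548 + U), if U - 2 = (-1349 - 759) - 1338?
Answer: 24209/104 ≈ 232.78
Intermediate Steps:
U = -3444 (U = 2 + ((-1349 - 759) - 1338) = 2 + (-2108 - 1338) = 2 - 3446 = -3444)
(-595 + 24804)/(3548 + U) = (-595 + 24804)/(3548 - 3444) = 24209/104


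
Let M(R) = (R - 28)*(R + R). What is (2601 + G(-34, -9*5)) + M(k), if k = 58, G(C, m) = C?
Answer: 6047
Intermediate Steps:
M(R) = 2*R*(-28 + R) (M(R) = (-28 + R)*(2*R) = 2*R*(-28 + R))
(2601 + G(-34, -9*5)) + M(k) = (2601 - 34) + 2*58*(-28 + 58) = 2567 + 2*58*30 = 2567 + 3480 = 6047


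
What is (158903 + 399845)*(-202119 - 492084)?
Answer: -387884537844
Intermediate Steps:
(158903 + 399845)*(-202119 - 492084) = 558748*(-694203) = -387884537844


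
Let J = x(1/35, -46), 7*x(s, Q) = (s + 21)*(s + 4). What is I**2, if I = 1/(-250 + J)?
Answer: 73530625/4161493920676 ≈ 1.7669e-5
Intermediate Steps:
x(s, Q) = (4 + s)*(21 + s)/7 (x(s, Q) = ((s + 21)*(s + 4))/7 = ((21 + s)*(4 + s))/7 = ((4 + s)*(21 + s))/7 = (4 + s)*(21 + s)/7)
J = 103776/8575 (J = 12 + (1/35)**2/7 + (25/7)/35 = 12 + (1/35)**2/7 + (25/7)*(1/35) = 12 + (1/7)*(1/1225) + 5/49 = 12 + 1/8575 + 5/49 = 103776/8575 ≈ 12.102)
I = -8575/2039974 (I = 1/(-250 + 103776/8575) = 1/(-2039974/8575) = -8575/2039974 ≈ -0.0042035)
I**2 = (-8575/2039974)**2 = 73530625/4161493920676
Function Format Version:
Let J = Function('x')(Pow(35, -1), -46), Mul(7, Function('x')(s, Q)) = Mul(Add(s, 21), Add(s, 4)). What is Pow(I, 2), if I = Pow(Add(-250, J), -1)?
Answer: Rational(73530625, 4161493920676) ≈ 1.7669e-5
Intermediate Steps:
Function('x')(s, Q) = Mul(Rational(1, 7), Add(4, s), Add(21, s)) (Function('x')(s, Q) = Mul(Rational(1, 7), Mul(Add(s, 21), Add(s, 4))) = Mul(Rational(1, 7), Mul(Add(21, s), Add(4, s))) = Mul(Rational(1, 7), Mul(Add(4, s), Add(21, s))) = Mul(Rational(1, 7), Add(4, s), Add(21, s)))
J = Rational(103776, 8575) (J = Add(12, Mul(Rational(1, 7), Pow(Pow(35, -1), 2)), Mul(Rational(25, 7), Pow(35, -1))) = Add(12, Mul(Rational(1, 7), Pow(Rational(1, 35), 2)), Mul(Rational(25, 7), Rational(1, 35))) = Add(12, Mul(Rational(1, 7), Rational(1, 1225)), Rational(5, 49)) = Add(12, Rational(1, 8575), Rational(5, 49)) = Rational(103776, 8575) ≈ 12.102)
I = Rational(-8575, 2039974) (I = Pow(Add(-250, Rational(103776, 8575)), -1) = Pow(Rational(-2039974, 8575), -1) = Rational(-8575, 2039974) ≈ -0.0042035)
Pow(I, 2) = Pow(Rational(-8575, 2039974), 2) = Rational(73530625, 4161493920676)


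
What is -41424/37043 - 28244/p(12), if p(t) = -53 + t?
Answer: 1044544108/1518763 ≈ 687.76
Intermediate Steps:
-41424/37043 - 28244/p(12) = -41424/37043 - 28244/(-53 + 12) = -41424*1/37043 - 28244/(-41) = -41424/37043 - 28244*(-1/41) = -41424/37043 + 28244/41 = 1044544108/1518763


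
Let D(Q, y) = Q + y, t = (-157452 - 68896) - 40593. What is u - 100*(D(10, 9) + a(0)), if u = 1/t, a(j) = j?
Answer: -507187901/266941 ≈ -1900.0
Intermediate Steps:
t = -266941 (t = -226348 - 40593 = -266941)
u = -1/266941 (u = 1/(-266941) = -1/266941 ≈ -3.7461e-6)
u - 100*(D(10, 9) + a(0)) = -1/266941 - 100*((10 + 9) + 0) = -1/266941 - 100*(19 + 0) = -1/266941 - 100*19 = -1/266941 - 1900 = -507187901/266941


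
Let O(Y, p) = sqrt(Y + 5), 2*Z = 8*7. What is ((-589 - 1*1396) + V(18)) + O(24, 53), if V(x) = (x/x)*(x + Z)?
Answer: -1939 + sqrt(29) ≈ -1933.6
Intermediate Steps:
Z = 28 (Z = (8*7)/2 = (1/2)*56 = 28)
V(x) = 28 + x (V(x) = (x/x)*(x + 28) = 1*(28 + x) = 28 + x)
O(Y, p) = sqrt(5 + Y)
((-589 - 1*1396) + V(18)) + O(24, 53) = ((-589 - 1*1396) + (28 + 18)) + sqrt(5 + 24) = ((-589 - 1396) + 46) + sqrt(29) = (-1985 + 46) + sqrt(29) = -1939 + sqrt(29)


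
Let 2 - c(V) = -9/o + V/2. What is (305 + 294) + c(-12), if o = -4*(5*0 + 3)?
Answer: 2425/4 ≈ 606.25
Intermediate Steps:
o = -12 (o = -4*(0 + 3) = -4*3 = -12)
c(V) = 5/4 - V/2 (c(V) = 2 - (-9/(-12) + V/2) = 2 - (-9*(-1/12) + V*(½)) = 2 - (¾ + V/2) = 2 + (-¾ - V/2) = 5/4 - V/2)
(305 + 294) + c(-12) = (305 + 294) + (5/4 - ½*(-12)) = 599 + (5/4 + 6) = 599 + 29/4 = 2425/4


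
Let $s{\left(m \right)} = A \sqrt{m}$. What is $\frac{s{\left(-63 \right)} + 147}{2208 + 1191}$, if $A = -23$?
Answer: $\frac{49}{1133} - \frac{23 i \sqrt{7}}{1133} \approx 0.043248 - 0.053709 i$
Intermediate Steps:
$s{\left(m \right)} = - 23 \sqrt{m}$
$\frac{s{\left(-63 \right)} + 147}{2208 + 1191} = \frac{- 23 \sqrt{-63} + 147}{2208 + 1191} = \frac{- 23 \cdot 3 i \sqrt{7} + 147}{3399} = \left(- 69 i \sqrt{7} + 147\right) \frac{1}{3399} = \left(147 - 69 i \sqrt{7}\right) \frac{1}{3399} = \frac{49}{1133} - \frac{23 i \sqrt{7}}{1133}$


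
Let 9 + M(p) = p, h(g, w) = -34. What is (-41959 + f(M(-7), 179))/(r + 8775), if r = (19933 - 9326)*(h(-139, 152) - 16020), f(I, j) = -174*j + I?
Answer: 73121/170276003 ≈ 0.00042943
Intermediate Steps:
M(p) = -9 + p
f(I, j) = I - 174*j
r = -170284778 (r = (19933 - 9326)*(-34 - 16020) = 10607*(-16054) = -170284778)
(-41959 + f(M(-7), 179))/(r + 8775) = (-41959 + ((-9 - 7) - 174*179))/(-170284778 + 8775) = (-41959 + (-16 - 31146))/(-170276003) = (-41959 - 31162)*(-1/170276003) = -73121*(-1/170276003) = 73121/170276003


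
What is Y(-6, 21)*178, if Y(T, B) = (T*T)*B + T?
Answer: 133500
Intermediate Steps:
Y(T, B) = T + B*T² (Y(T, B) = T²*B + T = B*T² + T = T + B*T²)
Y(-6, 21)*178 = -6*(1 + 21*(-6))*178 = -6*(1 - 126)*178 = -6*(-125)*178 = 750*178 = 133500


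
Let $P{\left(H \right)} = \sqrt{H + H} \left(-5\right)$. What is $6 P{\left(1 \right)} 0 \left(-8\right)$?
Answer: $0$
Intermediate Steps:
$P{\left(H \right)} = - 5 \sqrt{2} \sqrt{H}$ ($P{\left(H \right)} = \sqrt{2 H} \left(-5\right) = \sqrt{2} \sqrt{H} \left(-5\right) = - 5 \sqrt{2} \sqrt{H}$)
$6 P{\left(1 \right)} 0 \left(-8\right) = 6 \left(- 5 \sqrt{2} \sqrt{1}\right) 0 \left(-8\right) = 6 \left(\left(-5\right) \sqrt{2} \cdot 1\right) 0 = 6 \left(- 5 \sqrt{2}\right) 0 = - 30 \sqrt{2} \cdot 0 = 0$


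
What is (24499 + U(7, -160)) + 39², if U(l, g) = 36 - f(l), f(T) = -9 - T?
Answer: 26072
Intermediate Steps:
U(l, g) = 45 + l (U(l, g) = 36 - (-9 - l) = 36 + (9 + l) = 45 + l)
(24499 + U(7, -160)) + 39² = (24499 + (45 + 7)) + 39² = (24499 + 52) + 1521 = 24551 + 1521 = 26072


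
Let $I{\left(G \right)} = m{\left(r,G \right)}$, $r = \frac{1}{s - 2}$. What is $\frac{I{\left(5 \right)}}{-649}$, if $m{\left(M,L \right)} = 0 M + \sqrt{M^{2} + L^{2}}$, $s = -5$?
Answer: $- \frac{\sqrt{1226}}{4543} \approx -0.0077073$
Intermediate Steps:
$r = - \frac{1}{7}$ ($r = \frac{1}{-5 - 2} = \frac{1}{-7} = - \frac{1}{7} \approx -0.14286$)
$m{\left(M,L \right)} = \sqrt{L^{2} + M^{2}}$ ($m{\left(M,L \right)} = 0 + \sqrt{L^{2} + M^{2}} = \sqrt{L^{2} + M^{2}}$)
$I{\left(G \right)} = \sqrt{\frac{1}{49} + G^{2}}$ ($I{\left(G \right)} = \sqrt{G^{2} + \left(- \frac{1}{7}\right)^{2}} = \sqrt{G^{2} + \frac{1}{49}} = \sqrt{\frac{1}{49} + G^{2}}$)
$\frac{I{\left(5 \right)}}{-649} = \frac{\frac{1}{7} \sqrt{1 + 49 \cdot 5^{2}}}{-649} = \frac{\sqrt{1 + 49 \cdot 25}}{7} \left(- \frac{1}{649}\right) = \frac{\sqrt{1 + 1225}}{7} \left(- \frac{1}{649}\right) = \frac{\sqrt{1226}}{7} \left(- \frac{1}{649}\right) = - \frac{\sqrt{1226}}{4543}$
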